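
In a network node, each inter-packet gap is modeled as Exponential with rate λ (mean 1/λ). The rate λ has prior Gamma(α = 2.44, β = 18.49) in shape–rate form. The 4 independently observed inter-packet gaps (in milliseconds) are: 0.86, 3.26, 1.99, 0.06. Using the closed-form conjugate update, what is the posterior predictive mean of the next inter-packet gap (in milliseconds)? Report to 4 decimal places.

4.5331

With a Gamma(shape α, rate β) prior on the exponential rate λ, the posterior after n observations with total T = Σxᵢ is Gamma(α+n, β+T).
Sum of observations T = 6.17 milliseconds; n = 4.
Posterior: Gamma(2.44+4, 18.49+6.17) = Gamma(6.44, 24.66).
The predictive distribution for the next observation is Lomax; its mean is β/(α−1) = 24.66/5.44 = 4.5331.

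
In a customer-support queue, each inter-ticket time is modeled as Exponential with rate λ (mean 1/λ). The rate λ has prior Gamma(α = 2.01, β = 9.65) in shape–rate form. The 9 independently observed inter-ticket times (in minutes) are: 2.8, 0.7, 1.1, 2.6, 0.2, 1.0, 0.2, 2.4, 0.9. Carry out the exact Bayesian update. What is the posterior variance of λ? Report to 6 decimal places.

0.023708

With a Gamma(shape α, rate β) prior on the exponential rate λ, the posterior after n observations with total T = Σxᵢ is Gamma(α+n, β+T).
Sum of observations T = 11.9 minutes; n = 9.
Posterior: Gamma(2.01+9, 9.65+11.9) = Gamma(11.01, 21.55).
Var = α/β² = 0.023708.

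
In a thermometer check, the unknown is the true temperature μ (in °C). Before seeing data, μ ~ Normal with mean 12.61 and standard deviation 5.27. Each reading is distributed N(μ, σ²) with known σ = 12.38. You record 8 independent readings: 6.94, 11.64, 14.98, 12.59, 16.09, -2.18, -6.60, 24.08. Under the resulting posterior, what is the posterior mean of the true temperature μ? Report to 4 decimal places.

For Normal data with known variance σ², a Normal(μ₀, σ₀²) prior on μ is conjugate. Posterior precision = 1/σ₀² + n/σ²; posterior mean is the precision-weighted average of μ₀ and x̄.
Σxᵢ = 6.94 + 11.64 + 14.98 + 12.59 + 16.09 + (-2.18) + (-6.60) + 24.08 = 77.54, so n·x̄ = 77.54.
σ₀² = 5.27² = 27.7729, σ² = 12.38² = 153.2644; σ² + n·σ₀² = 153.2644 + 8·27.7729 = 375.4476.
Posterior mean = (μ₀/σ₀² + n·x̄/σ²)/(1/σ₀² + n/σ²) = (σ²·μ₀ + σ₀²·n·x̄)/(σ² + n·σ₀²) = (153.2644·12.61 + 27.7729·77.54)/375.4476 = 4086.17475/375.4476 = 10.8835.

10.8835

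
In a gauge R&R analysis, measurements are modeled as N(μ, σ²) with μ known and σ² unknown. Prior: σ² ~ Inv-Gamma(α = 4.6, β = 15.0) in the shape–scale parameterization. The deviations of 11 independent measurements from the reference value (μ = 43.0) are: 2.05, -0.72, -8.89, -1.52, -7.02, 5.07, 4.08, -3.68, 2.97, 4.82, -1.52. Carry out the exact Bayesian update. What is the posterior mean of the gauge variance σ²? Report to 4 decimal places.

With known mean μ and an Inverse-Gamma(α, β) prior on σ², the Normal likelihood is conjugate: posterior is Inv-Gamma(α + n/2, β + Σ(xᵢ−μ)²/2).
Σ(xᵢ−μ)² = (2.05)² + (-0.72)² + (-8.89)² + (-1.52)² + (-7.02)² + (5.07)² + (4.08)² + (-3.68)² + (2.97)² + (4.82)² + (-1.52)² = 225.6012.
Posterior: Inv-Gamma(4.6 + 11/2, 15.0 + 225.6012/2) = Inv-Gamma(10.10, 127.80060).
E[σ²|data] = β/(α−1) = 127.80060/9.10 = 14.0440.

14.0440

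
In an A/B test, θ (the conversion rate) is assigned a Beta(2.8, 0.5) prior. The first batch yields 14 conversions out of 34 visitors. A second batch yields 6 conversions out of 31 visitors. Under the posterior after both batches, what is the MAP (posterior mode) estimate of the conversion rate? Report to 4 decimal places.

The Beta prior is conjugate to a Binomial/Bernoulli likelihood; the update adds successes to α and failures to β.
After batch 1: Beta(2.8+14, 0.5+20) = Beta(16.8, 20.5).
After batch 2: Beta(16.8+6, 20.5+25) = Beta(22.8, 45.5).
Mode of Beta(a,b) for a,b>1 is (a−1)/(a+b−2) = 21.8/66.3 = 0.3288.

0.3288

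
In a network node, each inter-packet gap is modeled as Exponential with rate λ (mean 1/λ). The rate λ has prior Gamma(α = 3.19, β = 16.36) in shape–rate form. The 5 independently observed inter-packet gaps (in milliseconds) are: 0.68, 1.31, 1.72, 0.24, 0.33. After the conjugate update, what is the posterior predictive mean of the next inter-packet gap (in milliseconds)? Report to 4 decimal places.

With a Gamma(shape α, rate β) prior on the exponential rate λ, the posterior after n observations with total T = Σxᵢ is Gamma(α+n, β+T).
Sum of observations T = 4.28 milliseconds; n = 5.
Posterior: Gamma(3.19+5, 16.36+4.28) = Gamma(8.19, 20.64).
The predictive distribution for the next observation is Lomax; its mean is β/(α−1) = 20.64/7.19 = 2.8707.

2.8707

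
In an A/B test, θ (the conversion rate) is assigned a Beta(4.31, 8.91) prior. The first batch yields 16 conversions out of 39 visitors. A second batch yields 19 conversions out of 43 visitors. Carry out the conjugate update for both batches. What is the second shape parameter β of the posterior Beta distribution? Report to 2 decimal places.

The Beta prior is conjugate to a Binomial/Bernoulli likelihood; the update adds successes to α and failures to β.
After batch 1: Beta(4.31+16, 8.91+23) = Beta(20.31, 31.91).
After batch 2: Beta(20.31+19, 31.91+24) = Beta(39.31, 55.91).
Posterior β = 55.91.

55.91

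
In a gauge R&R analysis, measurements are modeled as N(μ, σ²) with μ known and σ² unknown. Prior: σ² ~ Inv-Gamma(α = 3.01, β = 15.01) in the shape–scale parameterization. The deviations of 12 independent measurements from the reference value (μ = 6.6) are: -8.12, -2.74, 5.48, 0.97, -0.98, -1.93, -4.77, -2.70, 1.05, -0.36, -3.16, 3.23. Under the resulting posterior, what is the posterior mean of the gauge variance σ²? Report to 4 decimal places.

With known mean μ and an Inverse-Gamma(α, β) prior on σ², the Normal likelihood is conjugate: posterior is Inv-Gamma(α + n/2, β + Σ(xᵢ−μ)²/2).
Σ(xᵢ−μ)² = (-8.12)² + (-2.74)² + (5.48)² + (0.97)² + (-0.98)² + (-1.93)² + (-4.77)² + (-2.70)² + (1.05)² + (-0.36)² + (-3.16)² + (3.23)² = 160.7921.
Posterior: Inv-Gamma(3.01 + 12/2, 15.01 + 160.7921/2) = Inv-Gamma(9.01, 95.40605).
E[σ²|data] = β/(α−1) = 95.40605/8.01 = 11.9109.

11.9109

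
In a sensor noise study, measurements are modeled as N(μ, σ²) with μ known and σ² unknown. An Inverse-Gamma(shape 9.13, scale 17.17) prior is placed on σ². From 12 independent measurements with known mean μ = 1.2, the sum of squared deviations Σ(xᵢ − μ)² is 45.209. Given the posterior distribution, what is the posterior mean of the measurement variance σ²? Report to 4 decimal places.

2.8149

With known mean μ and an Inverse-Gamma(α, β) prior on σ², the Normal likelihood is conjugate: posterior is Inv-Gamma(α + n/2, β + Σ(xᵢ−μ)²/2).
Posterior: Inv-Gamma(9.13 + 12/2, 17.17 + 45.209/2) = Inv-Gamma(15.13, 39.7745).
E[σ²|data] = β/(α−1) = 39.7745/14.13 = 2.8149.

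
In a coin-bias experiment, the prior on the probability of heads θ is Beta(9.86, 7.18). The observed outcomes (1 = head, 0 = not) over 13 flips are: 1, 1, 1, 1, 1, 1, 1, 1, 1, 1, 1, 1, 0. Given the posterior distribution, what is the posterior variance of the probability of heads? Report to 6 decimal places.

0.006384

The Beta prior is conjugate to a Binomial/Bernoulli likelihood; the update adds successes to α and failures to β.
Posterior: Beta(α+k, β+n−k) = Beta(9.86+12, 7.18+1) = Beta(21.86, 8.18).
Var = αβ/((α+β)²(α+β+1)) = 21.86·8.18/(30.04²·31.04) = 0.006384.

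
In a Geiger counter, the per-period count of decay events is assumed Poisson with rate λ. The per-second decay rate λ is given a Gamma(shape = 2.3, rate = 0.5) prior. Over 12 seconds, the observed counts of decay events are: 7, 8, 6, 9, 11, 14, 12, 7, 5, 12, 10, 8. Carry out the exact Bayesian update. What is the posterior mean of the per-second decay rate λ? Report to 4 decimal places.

8.9040

With a Gamma(shape α, rate β) prior, the Poisson likelihood is conjugate: the posterior is Gamma(α + ΣXᵢ, β + n).
Sum of counts S = 109 over n = 12 seconds.
Posterior: Gamma(α+S, β+n) = Gamma(2.3+109, 0.5+12) = Gamma(111.3, 12.5).
Posterior mean = α/β = 111.3/12.5 = 8.9040.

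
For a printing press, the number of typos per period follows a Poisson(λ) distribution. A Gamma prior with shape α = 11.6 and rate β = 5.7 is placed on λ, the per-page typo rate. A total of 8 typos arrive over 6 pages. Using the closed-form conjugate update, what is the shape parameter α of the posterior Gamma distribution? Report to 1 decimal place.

With a Gamma(shape α, rate β) prior, the Poisson likelihood is conjugate: the posterior is Gamma(α + ΣXᵢ, β + n).
Posterior: Gamma(α+S, β+n) = Gamma(11.6+8, 5.7+6) = Gamma(19.6, 11.7).
Posterior α = 19.6.

19.6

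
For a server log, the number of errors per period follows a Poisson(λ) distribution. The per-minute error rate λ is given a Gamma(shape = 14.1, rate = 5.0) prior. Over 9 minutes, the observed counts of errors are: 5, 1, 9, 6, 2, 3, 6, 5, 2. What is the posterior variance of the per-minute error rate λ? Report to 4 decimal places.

0.2709

With a Gamma(shape α, rate β) prior, the Poisson likelihood is conjugate: the posterior is Gamma(α + ΣXᵢ, β + n).
Sum of counts S = 39 over n = 9 minutes.
Posterior: Gamma(α+S, β+n) = Gamma(14.1+39, 5.0+9) = Gamma(53.1, 14.0).
Var = α/β² = 53.1/14.0² = 0.2709.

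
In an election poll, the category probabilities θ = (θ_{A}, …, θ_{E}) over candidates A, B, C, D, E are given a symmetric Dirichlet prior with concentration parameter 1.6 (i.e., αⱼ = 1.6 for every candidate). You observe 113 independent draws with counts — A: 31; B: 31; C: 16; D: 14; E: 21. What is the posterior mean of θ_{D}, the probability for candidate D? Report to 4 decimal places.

0.1289

The Dirichlet prior is conjugate to the Multinomial likelihood: each posterior αⱼ = prior αⱼ + observed count nⱼ.
Posterior concentration: (32.6, 32.6, 17.6, 15.6, 22.6), total = 121.0.
E[θ_{D}|data] = α_{D}/Σα = 15.6/121.0 = 0.1289.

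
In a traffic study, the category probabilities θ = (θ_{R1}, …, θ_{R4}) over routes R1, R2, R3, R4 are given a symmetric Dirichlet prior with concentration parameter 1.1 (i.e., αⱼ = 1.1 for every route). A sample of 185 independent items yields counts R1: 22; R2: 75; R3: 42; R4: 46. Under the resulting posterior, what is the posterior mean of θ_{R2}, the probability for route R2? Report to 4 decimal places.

The Dirichlet prior is conjugate to the Multinomial likelihood: each posterior αⱼ = prior αⱼ + observed count nⱼ.
Posterior concentration: (23.1, 76.1, 43.1, 47.1), total = 189.4.
E[θ_{R2}|data] = α_{R2}/Σα = 76.1/189.4 = 0.4018.

0.4018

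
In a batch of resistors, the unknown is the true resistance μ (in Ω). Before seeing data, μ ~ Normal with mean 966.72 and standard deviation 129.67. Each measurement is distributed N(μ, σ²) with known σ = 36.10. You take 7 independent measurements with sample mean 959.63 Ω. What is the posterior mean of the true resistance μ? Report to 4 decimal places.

For Normal data with known variance σ², a Normal(μ₀, σ₀²) prior on μ is conjugate. Posterior precision = 1/σ₀² + n/σ²; posterior mean is the precision-weighted average of μ₀ and x̄.
n·x̄ = 7·959.63 = 6717.41.
σ₀² = 129.67² = 16814.3089, σ² = 36.10² = 1303.21; σ² + n·σ₀² = 1303.21 + 7·16814.3089 = 119003.3723.
Posterior mean = (μ₀/σ₀² + n·x̄/σ²)/(1/σ₀² + n/σ²) = (σ²·μ₀ + σ₀²·n·x̄)/(σ² + n·σ₀²) = (1303.21·966.72 + 16814.3089·6717.41)/119003.3723 = 114208445.919149/119003.3723 = 959.7076.

959.7076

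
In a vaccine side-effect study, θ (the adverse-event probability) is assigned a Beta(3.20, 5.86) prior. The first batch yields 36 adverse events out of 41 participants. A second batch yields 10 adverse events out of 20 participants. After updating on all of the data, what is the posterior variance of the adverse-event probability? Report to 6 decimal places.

0.002942

The Beta prior is conjugate to a Binomial/Bernoulli likelihood; the update adds successes to α and failures to β.
After batch 1: Beta(3.20+36, 5.86+5) = Beta(39.20, 10.86).
After batch 2: Beta(39.20+10, 10.86+10) = Beta(49.20, 20.86).
Var = αβ/((α+β)²(α+β+1)) = 49.20·20.86/(70.06²·71.06) = 0.002942.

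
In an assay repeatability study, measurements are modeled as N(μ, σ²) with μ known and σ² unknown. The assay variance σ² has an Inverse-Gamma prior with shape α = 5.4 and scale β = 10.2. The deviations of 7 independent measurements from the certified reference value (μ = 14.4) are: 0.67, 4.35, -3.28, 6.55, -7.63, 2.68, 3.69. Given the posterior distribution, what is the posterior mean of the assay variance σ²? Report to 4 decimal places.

With known mean μ and an Inverse-Gamma(α, β) prior on σ², the Normal likelihood is conjugate: posterior is Inv-Gamma(α + n/2, β + Σ(xᵢ−μ)²/2).
Σ(xᵢ−μ)² = (0.67)² + (4.35)² + (-3.28)² + (6.55)² + (-7.63)² + (2.68)² + (3.69)² = 152.0477.
Posterior: Inv-Gamma(5.4 + 7/2, 10.2 + 152.0477/2) = Inv-Gamma(8.90, 86.22385).
E[σ²|data] = β/(α−1) = 86.22385/7.90 = 10.9144.

10.9144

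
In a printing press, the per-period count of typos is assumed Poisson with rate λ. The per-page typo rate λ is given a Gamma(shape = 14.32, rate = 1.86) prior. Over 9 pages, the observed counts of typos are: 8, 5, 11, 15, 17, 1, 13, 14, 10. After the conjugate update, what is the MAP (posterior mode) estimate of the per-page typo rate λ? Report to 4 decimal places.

9.8821

With a Gamma(shape α, rate β) prior, the Poisson likelihood is conjugate: the posterior is Gamma(α + ΣXᵢ, β + n).
Sum of counts S = 94 over n = 9 pages.
Posterior: Gamma(α+S, β+n) = Gamma(14.32+94, 1.86+9) = Gamma(108.32, 10.86).
Mode of Gamma(α,β) for α≥1 is (α−1)/β = 107.32/10.86 = 9.8821.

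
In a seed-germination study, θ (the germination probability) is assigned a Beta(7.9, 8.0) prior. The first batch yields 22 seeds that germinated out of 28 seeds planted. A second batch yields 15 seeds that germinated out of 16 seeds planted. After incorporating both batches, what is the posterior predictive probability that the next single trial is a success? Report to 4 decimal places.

0.7496

The Beta prior is conjugate to a Binomial/Bernoulli likelihood; the update adds successes to α and failures to β.
After batch 1: Beta(7.9+22, 8.0+6) = Beta(29.9, 14.0).
After batch 2: Beta(29.9+15, 14.0+1) = Beta(44.9, 15.0).
For a single future Bernoulli trial, P(success | data) = α/(α+β) = 0.7496.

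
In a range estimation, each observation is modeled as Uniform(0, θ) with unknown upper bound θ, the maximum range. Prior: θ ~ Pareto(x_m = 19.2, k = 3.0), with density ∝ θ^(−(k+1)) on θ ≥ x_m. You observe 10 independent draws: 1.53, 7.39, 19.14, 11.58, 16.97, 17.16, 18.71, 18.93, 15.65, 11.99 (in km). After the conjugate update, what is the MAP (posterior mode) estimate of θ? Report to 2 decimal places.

A Pareto(scale x_m, shape k) prior on the upper bound θ of Uniform(0, θ) is conjugate: posterior is Pareto(max(x_m, max xᵢ), k + n).
Sample maximum = 19.14; prior scale x_m = 19.2 → posterior scale = max = 19.20.
Posterior shape = 3.0 + 10 = 13.0.
The Pareto density is decreasing on [x_m, ∞), so the mode is x_m = 19.20.

19.20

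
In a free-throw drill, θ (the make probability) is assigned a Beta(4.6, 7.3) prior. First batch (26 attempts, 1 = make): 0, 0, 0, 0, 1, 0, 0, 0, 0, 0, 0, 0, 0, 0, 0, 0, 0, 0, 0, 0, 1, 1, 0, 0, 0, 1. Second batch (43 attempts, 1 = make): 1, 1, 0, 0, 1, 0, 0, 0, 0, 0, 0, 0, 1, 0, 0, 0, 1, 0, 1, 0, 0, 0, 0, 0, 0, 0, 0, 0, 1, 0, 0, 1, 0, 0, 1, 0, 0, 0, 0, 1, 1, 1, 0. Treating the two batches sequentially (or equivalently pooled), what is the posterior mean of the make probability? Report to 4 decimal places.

The Beta prior is conjugate to a Binomial/Bernoulli likelihood; the update adds successes to α and failures to β.
After batch 1: Beta(4.6+4, 7.3+22) = Beta(8.6, 29.3).
After batch 2: Beta(8.6+12, 29.3+31) = Beta(20.6, 60.3).
Posterior mean = α/(α+β) = 20.6/80.9 = 0.2546.

0.2546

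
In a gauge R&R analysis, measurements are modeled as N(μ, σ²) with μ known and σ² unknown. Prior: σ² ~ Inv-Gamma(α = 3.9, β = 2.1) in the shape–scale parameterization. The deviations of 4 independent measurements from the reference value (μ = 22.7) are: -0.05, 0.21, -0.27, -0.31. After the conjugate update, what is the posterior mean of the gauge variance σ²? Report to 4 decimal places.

With known mean μ and an Inverse-Gamma(α, β) prior on σ², the Normal likelihood is conjugate: posterior is Inv-Gamma(α + n/2, β + Σ(xᵢ−μ)²/2).
Σ(xᵢ−μ)² = (-0.05)² + (0.21)² + (-0.27)² + (-0.31)² = 0.2156.
Posterior: Inv-Gamma(3.9 + 4/2, 2.1 + 0.2156/2) = Inv-Gamma(5.90, 2.20780).
E[σ²|data] = β/(α−1) = 2.20780/4.90 = 0.4506.

0.4506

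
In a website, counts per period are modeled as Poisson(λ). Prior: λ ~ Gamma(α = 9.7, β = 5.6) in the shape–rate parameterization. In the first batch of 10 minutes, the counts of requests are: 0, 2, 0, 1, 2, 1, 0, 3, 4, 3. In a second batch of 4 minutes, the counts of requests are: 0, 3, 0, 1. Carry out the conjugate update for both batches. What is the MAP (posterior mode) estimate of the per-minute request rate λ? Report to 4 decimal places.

1.4643

With a Gamma(shape α, rate β) prior, the Poisson likelihood is conjugate: the posterior is Gamma(α + ΣXᵢ, β + n).
Batch 1: sum of counts S = 16 over n = 10 minutes.
After batch 1: Gamma(α+S, β+n) = Gamma(9.7+16, 5.6+10) = Gamma(25.7, 15.6).
Batch 2: sum of counts S = 4 over n = 4 minutes.
After batch 2: Gamma(α+S, β+n) = Gamma(25.7+4, 15.6+4) = Gamma(29.7, 19.6).
Mode of Gamma(α,β) for α≥1 is (α−1)/β = 28.7/19.6 = 1.4643.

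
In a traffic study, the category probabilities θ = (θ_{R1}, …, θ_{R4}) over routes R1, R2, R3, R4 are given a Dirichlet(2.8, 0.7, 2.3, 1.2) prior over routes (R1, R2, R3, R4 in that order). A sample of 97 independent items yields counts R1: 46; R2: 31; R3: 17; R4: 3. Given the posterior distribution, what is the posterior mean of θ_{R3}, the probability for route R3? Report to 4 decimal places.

0.1856

The Dirichlet prior is conjugate to the Multinomial likelihood: each posterior αⱼ = prior αⱼ + observed count nⱼ.
Posterior concentration: (48.8, 31.7, 19.3, 4.2), total = 104.0.
E[θ_{R3}|data] = α_{R3}/Σα = 19.3/104.0 = 0.1856.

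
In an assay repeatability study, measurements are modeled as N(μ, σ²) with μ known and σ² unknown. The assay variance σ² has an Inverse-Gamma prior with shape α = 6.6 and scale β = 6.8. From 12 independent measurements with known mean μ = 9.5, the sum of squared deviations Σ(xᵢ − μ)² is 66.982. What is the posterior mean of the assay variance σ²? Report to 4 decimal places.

With known mean μ and an Inverse-Gamma(α, β) prior on σ², the Normal likelihood is conjugate: posterior is Inv-Gamma(α + n/2, β + Σ(xᵢ−μ)²/2).
Posterior: Inv-Gamma(6.6 + 12/2, 6.8 + 66.982/2) = Inv-Gamma(12.60, 40.2910).
E[σ²|data] = β/(α−1) = 40.2910/11.60 = 3.4734.

3.4734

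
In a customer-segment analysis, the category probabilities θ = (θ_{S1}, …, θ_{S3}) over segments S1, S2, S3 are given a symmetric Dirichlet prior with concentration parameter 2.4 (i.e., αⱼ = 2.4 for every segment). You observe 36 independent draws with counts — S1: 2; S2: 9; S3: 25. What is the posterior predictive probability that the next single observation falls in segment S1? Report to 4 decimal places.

0.1019

The Dirichlet prior is conjugate to the Multinomial likelihood: each posterior αⱼ = prior αⱼ + observed count nⱼ.
Posterior concentration: (4.4, 11.4, 27.4), total = 43.2.
P(next = S1 | data) = α_{S1}/Σα = 0.1019.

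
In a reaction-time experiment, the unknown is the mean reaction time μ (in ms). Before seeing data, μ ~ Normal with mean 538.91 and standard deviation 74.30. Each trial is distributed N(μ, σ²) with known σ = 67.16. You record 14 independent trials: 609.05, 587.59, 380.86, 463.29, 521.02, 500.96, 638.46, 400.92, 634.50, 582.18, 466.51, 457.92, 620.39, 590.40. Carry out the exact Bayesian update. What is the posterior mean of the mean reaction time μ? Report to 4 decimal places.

532.7893

For Normal data with known variance σ², a Normal(μ₀, σ₀²) prior on μ is conjugate. Posterior precision = 1/σ₀² + n/σ²; posterior mean is the precision-weighted average of μ₀ and x̄.
Σxᵢ = 609.05 + 587.59 + 380.86 + 463.29 + 521.02 + 500.96 + 638.46 + 400.92 + 634.50 + 582.18 + 466.51 + 457.92 + 620.39 + 590.40 = 7454.05, so n·x̄ = 7454.05.
σ₀² = 74.30² = 5520.49, σ² = 67.16² = 4510.4656; σ² + n·σ₀² = 4510.4656 + 14·5520.49 = 81797.3256.
Posterior mean = (μ₀/σ₀² + n·x̄/σ²)/(1/σ₀² + n/σ²) = (σ²·μ₀ + σ₀²·n·x̄)/(σ² + n·σ₀²) = (4510.4656·538.91 + 5520.49·7454.05)/81797.3256 = 43580743.500996/81797.3256 = 532.7893.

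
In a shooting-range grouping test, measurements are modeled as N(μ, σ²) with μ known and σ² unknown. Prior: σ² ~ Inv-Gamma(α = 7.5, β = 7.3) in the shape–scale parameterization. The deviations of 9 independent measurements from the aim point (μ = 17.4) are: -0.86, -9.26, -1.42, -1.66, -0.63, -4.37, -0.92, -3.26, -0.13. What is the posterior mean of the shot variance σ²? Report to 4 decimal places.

6.2202

With known mean μ and an Inverse-Gamma(α, β) prior on σ², the Normal likelihood is conjugate: posterior is Inv-Gamma(α + n/2, β + Σ(xᵢ−μ)²/2).
Σ(xᵢ−μ)² = (-0.86)² + (-9.26)² + (-1.42)² + (-1.66)² + (-0.63)² + (-4.37)² + (-0.92)² + (-3.26)² + (-0.13)² = 122.2439.
Posterior: Inv-Gamma(7.5 + 9/2, 7.3 + 122.2439/2) = Inv-Gamma(12.00, 68.42195).
E[σ²|data] = β/(α−1) = 68.42195/11.00 = 6.2202.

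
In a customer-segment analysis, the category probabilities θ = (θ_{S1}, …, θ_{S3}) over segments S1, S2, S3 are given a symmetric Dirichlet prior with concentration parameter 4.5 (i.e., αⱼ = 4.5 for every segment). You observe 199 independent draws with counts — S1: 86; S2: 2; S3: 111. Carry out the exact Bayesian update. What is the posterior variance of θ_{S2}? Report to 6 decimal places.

The Dirichlet prior is conjugate to the Multinomial likelihood: each posterior αⱼ = prior αⱼ + observed count nⱼ.
Posterior concentration: (90.5, 6.5, 115.5), total = 212.5.
Var[θ_j] = α_j(Σα−α_j)/((Σα)²(Σα+1)) = 6.5·206.0/(212.5²·213.5) = 0.000139.

0.000139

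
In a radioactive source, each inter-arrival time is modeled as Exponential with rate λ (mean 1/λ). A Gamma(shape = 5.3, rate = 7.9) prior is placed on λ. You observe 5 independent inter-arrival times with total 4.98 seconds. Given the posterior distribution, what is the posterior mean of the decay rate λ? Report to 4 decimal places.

0.7997

With a Gamma(shape α, rate β) prior on the exponential rate λ, the posterior after n observations with total T = Σxᵢ is Gamma(α+n, β+T).
Posterior: Gamma(5.3+5, 7.9+4.98) = Gamma(10.3, 12.88).
Posterior mean of λ = α/β = 10.3/12.88 = 0.7997.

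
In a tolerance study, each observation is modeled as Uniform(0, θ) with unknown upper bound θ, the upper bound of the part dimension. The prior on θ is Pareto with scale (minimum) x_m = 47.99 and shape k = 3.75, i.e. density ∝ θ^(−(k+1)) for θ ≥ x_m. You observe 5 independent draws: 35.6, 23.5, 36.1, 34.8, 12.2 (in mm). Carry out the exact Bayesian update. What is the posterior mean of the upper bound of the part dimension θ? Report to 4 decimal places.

A Pareto(scale x_m, shape k) prior on the upper bound θ of Uniform(0, θ) is conjugate: posterior is Pareto(max(x_m, max xᵢ), k + n).
Sample maximum = 36.1; prior scale x_m = 47.99 → posterior scale = max = 47.99.
Posterior shape = 3.75 + 5 = 8.75.
E[θ|data] = k·x_m/(k−1) = 8.75·47.99/7.75 = 54.1823.

54.1823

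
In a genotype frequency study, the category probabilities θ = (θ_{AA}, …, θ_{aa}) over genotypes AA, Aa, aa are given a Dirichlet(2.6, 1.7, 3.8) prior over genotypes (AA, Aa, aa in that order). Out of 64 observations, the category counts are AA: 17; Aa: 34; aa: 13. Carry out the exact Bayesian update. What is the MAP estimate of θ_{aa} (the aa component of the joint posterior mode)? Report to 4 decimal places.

The Dirichlet prior is conjugate to the Multinomial likelihood: each posterior αⱼ = prior αⱼ + observed count nⱼ.
Posterior concentration: (19.6, 35.7, 16.8), total = 72.1.
Joint mode component: (α_{aa}−1)/(Σα−K) = 15.8/69.1 = 0.2287.

0.2287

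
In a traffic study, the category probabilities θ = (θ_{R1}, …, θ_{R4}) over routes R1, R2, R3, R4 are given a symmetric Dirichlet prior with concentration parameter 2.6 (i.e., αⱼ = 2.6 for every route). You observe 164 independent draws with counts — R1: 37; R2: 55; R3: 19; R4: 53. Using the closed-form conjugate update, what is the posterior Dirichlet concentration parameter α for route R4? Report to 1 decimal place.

The Dirichlet prior is conjugate to the Multinomial likelihood: each posterior αⱼ = prior αⱼ + observed count nⱼ.
Posterior concentration: (39.6, 57.6, 21.6, 55.6), total = 174.4.
α_{R4} = 2.6 + 53 = 55.6.

55.6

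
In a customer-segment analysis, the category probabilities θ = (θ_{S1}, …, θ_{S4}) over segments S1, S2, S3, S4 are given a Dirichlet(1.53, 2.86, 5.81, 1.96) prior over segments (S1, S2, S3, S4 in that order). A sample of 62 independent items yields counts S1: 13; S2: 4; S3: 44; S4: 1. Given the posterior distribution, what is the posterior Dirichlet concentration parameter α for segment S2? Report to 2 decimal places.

The Dirichlet prior is conjugate to the Multinomial likelihood: each posterior αⱼ = prior αⱼ + observed count nⱼ.
Posterior concentration: (14.53, 6.86, 49.81, 2.96), total = 74.16.
α_{S2} = 2.86 + 4 = 6.86.

6.86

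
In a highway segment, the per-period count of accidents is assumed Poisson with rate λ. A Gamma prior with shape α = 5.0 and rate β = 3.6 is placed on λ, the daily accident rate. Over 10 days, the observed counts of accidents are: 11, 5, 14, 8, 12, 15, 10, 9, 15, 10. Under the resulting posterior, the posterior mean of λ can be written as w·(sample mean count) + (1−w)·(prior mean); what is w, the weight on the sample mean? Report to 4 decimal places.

With a Gamma(shape α, rate β) prior, the Poisson likelihood is conjugate: the posterior is Gamma(α + ΣXᵢ, β + n).
Posterior mean = (α₀+S)/(β₀+n) = [n/(β₀+n)]·(S/n) + [β₀/(β₀+n)]·(α₀/β₀), so only n and β₀ enter the weight.
Weight on data w = n/(β₀+n) = 10/(3.6+10) = 10/13.6 = 0.7353.

0.7353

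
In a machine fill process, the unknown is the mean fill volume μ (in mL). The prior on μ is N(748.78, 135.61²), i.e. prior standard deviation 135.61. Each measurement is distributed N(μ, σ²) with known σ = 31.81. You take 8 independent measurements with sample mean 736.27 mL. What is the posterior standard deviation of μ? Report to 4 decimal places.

11.2081

For Normal data with known variance σ², a Normal(μ₀, σ₀²) prior on μ is conjugate. Posterior precision = 1/σ₀² + n/σ²; posterior mean is the precision-weighted average of μ₀ and x̄.
σ₀² = 135.61² = 18390.0721, σ² = 31.81² = 1011.8761; σ² + n·σ₀² = 1011.8761 + 8·18390.0721 = 148132.4529.
Posterior precision = 1/σ₀² + n/σ² = 1/18390.0721 + 8/1011.8761 = (σ² + n·σ₀²)/(σ₀²σ²) = 148132.4529/(18390.0721·1011.8761); posterior variance σₙ² = σ₀²σ²/(σ² + n·σ₀²) = 18390.0721·1011.8761/148132.4529 = 125.620511.
Posterior SD = √σₙ² = √(18390.0721·1011.8761/148132.4529) = 11.2081.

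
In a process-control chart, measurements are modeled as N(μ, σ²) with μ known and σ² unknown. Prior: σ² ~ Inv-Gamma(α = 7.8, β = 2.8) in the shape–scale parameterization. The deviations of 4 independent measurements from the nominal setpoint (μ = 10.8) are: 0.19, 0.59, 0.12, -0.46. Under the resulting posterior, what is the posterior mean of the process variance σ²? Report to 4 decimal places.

With known mean μ and an Inverse-Gamma(α, β) prior on σ², the Normal likelihood is conjugate: posterior is Inv-Gamma(α + n/2, β + Σ(xᵢ−μ)²/2).
Σ(xᵢ−μ)² = (0.19)² + (0.59)² + (0.12)² + (-0.46)² = 0.6102.
Posterior: Inv-Gamma(7.8 + 4/2, 2.8 + 0.6102/2) = Inv-Gamma(9.80, 3.10510).
E[σ²|data] = β/(α−1) = 3.10510/8.80 = 0.3529.

0.3529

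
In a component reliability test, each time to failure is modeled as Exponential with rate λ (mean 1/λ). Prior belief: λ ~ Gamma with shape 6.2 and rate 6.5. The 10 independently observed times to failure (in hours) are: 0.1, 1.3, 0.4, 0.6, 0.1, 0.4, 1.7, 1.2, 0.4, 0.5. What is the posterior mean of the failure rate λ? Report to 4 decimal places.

With a Gamma(shape α, rate β) prior on the exponential rate λ, the posterior after n observations with total T = Σxᵢ is Gamma(α+n, β+T).
Sum of observations T = 6.7 hours; n = 10.
Posterior: Gamma(6.2+10, 6.5+6.7) = Gamma(16.2, 13.2).
Posterior mean of λ = α/β = 16.2/13.2 = 1.2273.

1.2273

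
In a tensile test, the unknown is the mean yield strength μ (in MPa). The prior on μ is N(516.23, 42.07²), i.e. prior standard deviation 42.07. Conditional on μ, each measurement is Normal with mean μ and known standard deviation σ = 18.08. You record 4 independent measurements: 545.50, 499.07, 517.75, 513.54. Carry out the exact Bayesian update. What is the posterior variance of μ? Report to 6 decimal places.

78.114775

For Normal data with known variance σ², a Normal(μ₀, σ₀²) prior on μ is conjugate. Posterior precision = 1/σ₀² + n/σ²; posterior mean is the precision-weighted average of μ₀ and x̄.
σ₀² = 42.07² = 1769.8849, σ² = 18.08² = 326.8864; σ² + n·σ₀² = 326.8864 + 4·1769.8849 = 7406.426.
Posterior precision = 1/σ₀² + n/σ² = 1/1769.8849 + 4/326.8864 = (σ² + n·σ₀²)/(σ₀²σ²) = 7406.426/(1769.8849·326.8864); posterior variance σₙ² = σ₀²σ²/(σ² + n·σ₀²) = 1769.8849·326.8864/7406.426 = 78.114775.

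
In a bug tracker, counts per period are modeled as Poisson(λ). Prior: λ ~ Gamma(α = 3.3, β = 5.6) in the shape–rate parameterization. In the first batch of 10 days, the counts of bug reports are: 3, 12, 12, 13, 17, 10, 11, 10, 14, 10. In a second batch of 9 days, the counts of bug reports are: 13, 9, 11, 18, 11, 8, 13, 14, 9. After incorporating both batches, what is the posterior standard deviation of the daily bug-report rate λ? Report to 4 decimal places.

0.6047

With a Gamma(shape α, rate β) prior, the Poisson likelihood is conjugate: the posterior is Gamma(α + ΣXᵢ, β + n).
Batch 1: sum of counts S = 112 over n = 10 days.
After batch 1: Gamma(α+S, β+n) = Gamma(3.3+112, 5.6+10) = Gamma(115.3, 15.6).
Batch 2: sum of counts S = 106 over n = 9 days.
After batch 2: Gamma(α+S, β+n) = Gamma(115.3+106, 15.6+9) = Gamma(221.3, 24.6).
SD = √α/β = √221.3/24.6 = 0.6047.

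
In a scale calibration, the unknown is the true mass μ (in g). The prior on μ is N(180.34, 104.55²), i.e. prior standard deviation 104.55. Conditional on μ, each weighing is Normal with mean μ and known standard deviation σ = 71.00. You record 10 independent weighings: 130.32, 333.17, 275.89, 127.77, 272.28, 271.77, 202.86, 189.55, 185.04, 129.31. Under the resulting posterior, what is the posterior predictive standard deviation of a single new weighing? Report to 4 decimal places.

For Normal data with known variance σ², a Normal(μ₀, σ₀²) prior on μ is conjugate. Posterior precision = 1/σ₀² + n/σ²; posterior mean is the precision-weighted average of μ₀ and x̄.
σ₀² = 104.55² = 10930.7025, σ² = 71.00² = 5041; σ² + n·σ₀² = 5041 + 10·10930.7025 = 114348.025.
Posterior precision = 1/σ₀² + n/σ² = 1/10930.7025 + 10/5041 = (σ² + n·σ₀²)/(σ₀²σ²) = 114348.025/(10930.7025·5041); posterior variance σₙ² = σ₀²σ²/(σ² + n·σ₀²) = 10930.7025·5041/114348.025 = 481.876896.
Predictive variance for one new observation = σₙ² + σ² = 10930.7025·5041/114348.025 + 5041 = σ²·(σ₀² + 114348.025)/114348.025 = 5041·125278.7275/114348.025 = 5522.876896; SD = √(5041·125278.7275/114348.025) = 74.3161.

74.3161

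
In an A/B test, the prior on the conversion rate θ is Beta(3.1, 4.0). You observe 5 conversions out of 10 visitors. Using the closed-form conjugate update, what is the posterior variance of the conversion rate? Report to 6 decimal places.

The Beta prior is conjugate to a Binomial/Bernoulli likelihood; the update adds successes to α and failures to β.
Posterior: Beta(α+k, β+n−k) = Beta(3.1+5, 4.0+5) = Beta(8.1, 9.0).
Var = αβ/((α+β)²(α+β+1)) = 8.1·9.0/(17.1²·18.1) = 0.013774.

0.013774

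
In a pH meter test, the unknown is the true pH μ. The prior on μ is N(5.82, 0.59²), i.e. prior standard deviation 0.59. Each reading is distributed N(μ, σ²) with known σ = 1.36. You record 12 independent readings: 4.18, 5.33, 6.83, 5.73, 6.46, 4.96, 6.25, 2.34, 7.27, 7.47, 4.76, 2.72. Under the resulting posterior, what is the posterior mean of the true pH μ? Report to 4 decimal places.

For Normal data with known variance σ², a Normal(μ₀, σ₀²) prior on μ is conjugate. Posterior precision = 1/σ₀² + n/σ²; posterior mean is the precision-weighted average of μ₀ and x̄.
Σxᵢ = 4.18 + 5.33 + 6.83 + 5.73 + 6.46 + 4.96 + 6.25 + 2.34 + 7.27 + 7.47 + 4.76 + 2.72 = 64.3, so n·x̄ = 64.3.
σ₀² = 0.59² = 0.3481, σ² = 1.36² = 1.8496; σ² + n·σ₀² = 1.8496 + 12·0.3481 = 6.0268.
Posterior mean = (μ₀/σ₀² + n·x̄/σ²)/(1/σ₀² + n/σ²) = (σ²·μ₀ + σ₀²·n·x̄)/(σ² + n·σ₀²) = (1.8496·5.82 + 0.3481·64.3)/6.0268 = 33.147502/6.0268 = 5.5000.

5.5000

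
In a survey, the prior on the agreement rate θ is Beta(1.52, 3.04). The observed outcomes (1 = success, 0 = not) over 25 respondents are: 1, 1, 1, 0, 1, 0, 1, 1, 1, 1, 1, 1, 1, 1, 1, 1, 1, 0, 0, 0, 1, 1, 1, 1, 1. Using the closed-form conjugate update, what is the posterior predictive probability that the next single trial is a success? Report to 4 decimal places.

0.7280

The Beta prior is conjugate to a Binomial/Bernoulli likelihood; the update adds successes to α and failures to β.
Posterior: Beta(α+k, β+n−k) = Beta(1.52+20, 3.04+5) = Beta(21.52, 8.04).
For a single future Bernoulli trial, P(success | data) = α/(α+β) = 0.7280.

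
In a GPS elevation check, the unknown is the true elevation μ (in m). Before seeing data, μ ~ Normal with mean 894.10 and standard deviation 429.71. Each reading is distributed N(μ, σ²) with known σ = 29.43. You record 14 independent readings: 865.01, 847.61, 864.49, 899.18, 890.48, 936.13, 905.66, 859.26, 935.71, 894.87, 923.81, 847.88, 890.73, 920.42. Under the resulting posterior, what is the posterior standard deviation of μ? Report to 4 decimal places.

7.8642

For Normal data with known variance σ², a Normal(μ₀, σ₀²) prior on μ is conjugate. Posterior precision = 1/σ₀² + n/σ²; posterior mean is the precision-weighted average of μ₀ and x̄.
σ₀² = 429.71² = 184650.6841, σ² = 29.43² = 866.1249; σ² + n·σ₀² = 866.1249 + 14·184650.6841 = 2585975.7023.
Posterior precision = 1/σ₀² + n/σ² = 1/184650.6841 + 14/866.1249 = (σ² + n·σ₀²)/(σ₀²σ²) = 2585975.7023/(184650.6841·866.1249); posterior variance σₙ² = σ₀²σ²/(σ² + n·σ₀²) = 184650.6841·866.1249/2585975.7023 = 61.845343.
Posterior SD = √σₙ² = √(184650.6841·866.1249/2585975.7023) = 7.8642.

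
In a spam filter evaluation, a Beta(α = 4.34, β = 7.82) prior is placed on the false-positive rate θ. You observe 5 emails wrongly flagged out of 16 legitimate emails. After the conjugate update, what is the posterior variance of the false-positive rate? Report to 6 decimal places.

0.007602

The Beta prior is conjugate to a Binomial/Bernoulli likelihood; the update adds successes to α and failures to β.
Posterior: Beta(α+k, β+n−k) = Beta(4.34+5, 7.82+11) = Beta(9.34, 18.82).
Var = αβ/((α+β)²(α+β+1)) = 9.34·18.82/(28.16²·29.16) = 0.007602.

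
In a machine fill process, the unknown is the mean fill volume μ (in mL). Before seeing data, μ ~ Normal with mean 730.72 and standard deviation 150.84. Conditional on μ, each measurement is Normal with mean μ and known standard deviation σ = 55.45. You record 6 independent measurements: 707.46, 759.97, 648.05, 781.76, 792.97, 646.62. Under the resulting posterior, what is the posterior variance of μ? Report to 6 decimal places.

501.162917

For Normal data with known variance σ², a Normal(μ₀, σ₀²) prior on μ is conjugate. Posterior precision = 1/σ₀² + n/σ²; posterior mean is the precision-weighted average of μ₀ and x̄.
σ₀² = 150.84² = 22752.7056, σ² = 55.45² = 3074.7025; σ² + n·σ₀² = 3074.7025 + 6·22752.7056 = 139590.9361.
Posterior precision = 1/σ₀² + n/σ² = 1/22752.7056 + 6/3074.7025 = (σ² + n·σ₀²)/(σ₀²σ²) = 139590.9361/(22752.7056·3074.7025); posterior variance σₙ² = σ₀²σ²/(σ² + n·σ₀²) = 22752.7056·3074.7025/139590.9361 = 501.162917.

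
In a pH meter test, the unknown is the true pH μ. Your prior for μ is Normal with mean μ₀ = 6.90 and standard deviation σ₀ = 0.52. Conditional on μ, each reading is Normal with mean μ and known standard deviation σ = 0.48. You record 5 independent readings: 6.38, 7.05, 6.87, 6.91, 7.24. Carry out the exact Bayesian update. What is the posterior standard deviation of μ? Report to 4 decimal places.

0.1984

For Normal data with known variance σ², a Normal(μ₀, σ₀²) prior on μ is conjugate. Posterior precision = 1/σ₀² + n/σ²; posterior mean is the precision-weighted average of μ₀ and x̄.
σ₀² = 0.52² = 0.2704, σ² = 0.48² = 0.2304; σ² + n·σ₀² = 0.2304 + 5·0.2704 = 1.5824.
Posterior precision = 1/σ₀² + n/σ² = 1/0.2704 + 5/0.2304 = (σ² + n·σ₀²)/(σ₀²σ²) = 1.5824/(0.2704·0.2304); posterior variance σₙ² = σ₀²σ²/(σ² + n·σ₀²) = 0.2704·0.2304/1.5824 = 0.039371.
Posterior SD = √σₙ² = √(0.2704·0.2304/1.5824) = 0.1984.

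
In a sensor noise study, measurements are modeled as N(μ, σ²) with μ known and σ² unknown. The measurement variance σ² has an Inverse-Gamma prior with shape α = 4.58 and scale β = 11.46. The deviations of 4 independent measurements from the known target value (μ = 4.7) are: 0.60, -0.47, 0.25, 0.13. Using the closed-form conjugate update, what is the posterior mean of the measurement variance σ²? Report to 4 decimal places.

With known mean μ and an Inverse-Gamma(α, β) prior on σ², the Normal likelihood is conjugate: posterior is Inv-Gamma(α + n/2, β + Σ(xᵢ−μ)²/2).
Σ(xᵢ−μ)² = (0.60)² + (-0.47)² + (0.25)² + (0.13)² = 0.6603.
Posterior: Inv-Gamma(4.58 + 4/2, 11.46 + 0.6603/2) = Inv-Gamma(6.58, 11.79015).
E[σ²|data] = β/(α−1) = 11.79015/5.58 = 2.1129.

2.1129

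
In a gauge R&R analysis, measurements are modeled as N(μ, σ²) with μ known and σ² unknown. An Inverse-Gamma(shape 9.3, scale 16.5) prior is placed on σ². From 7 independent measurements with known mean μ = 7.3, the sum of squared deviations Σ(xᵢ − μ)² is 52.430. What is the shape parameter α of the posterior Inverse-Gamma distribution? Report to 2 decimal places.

12.80

With known mean μ and an Inverse-Gamma(α, β) prior on σ², the Normal likelihood is conjugate: posterior is Inv-Gamma(α + n/2, β + Σ(xᵢ−μ)²/2).
Posterior: Inv-Gamma(9.3 + 7/2, 16.5 + 52.430/2) = Inv-Gamma(12.80, 42.7150).
Posterior α = 12.80.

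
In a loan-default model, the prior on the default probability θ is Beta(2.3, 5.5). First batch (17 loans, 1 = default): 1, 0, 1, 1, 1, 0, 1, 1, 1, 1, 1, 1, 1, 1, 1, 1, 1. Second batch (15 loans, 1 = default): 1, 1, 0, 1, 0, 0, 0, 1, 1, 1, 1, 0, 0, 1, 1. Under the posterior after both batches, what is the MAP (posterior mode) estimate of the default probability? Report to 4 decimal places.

0.6693

The Beta prior is conjugate to a Binomial/Bernoulli likelihood; the update adds successes to α and failures to β.
After batch 1: Beta(2.3+15, 5.5+2) = Beta(17.3, 7.5).
After batch 2: Beta(17.3+9, 7.5+6) = Beta(26.3, 13.5).
Mode of Beta(a,b) for a,b>1 is (a−1)/(a+b−2) = 25.3/37.8 = 0.6693.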